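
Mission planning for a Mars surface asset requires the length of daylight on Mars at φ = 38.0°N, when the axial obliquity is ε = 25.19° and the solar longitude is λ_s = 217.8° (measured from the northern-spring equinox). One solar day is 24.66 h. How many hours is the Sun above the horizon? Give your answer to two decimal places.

Solar declination: sin δ = sin ε · sin λ_s = sin 25.19° × sin 217.8° = -0.26087, so δ = -15.121°.
cos H₀ = −tan φ · tan δ = −tan(+38.0°) × tan(-15.121°) = 0.2111, so H₀ = 1.3581 rad = 77.81°.
Daylight = 2H₀/(2π) × 24.66 h = (1.3581/π) × 24.66 = 10.66 h.

10.66 h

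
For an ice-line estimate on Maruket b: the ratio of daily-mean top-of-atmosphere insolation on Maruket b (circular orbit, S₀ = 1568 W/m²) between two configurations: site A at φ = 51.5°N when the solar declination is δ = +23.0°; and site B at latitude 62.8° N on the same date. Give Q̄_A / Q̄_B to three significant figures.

— Configuration A (φ=+51.5°):
cos H₀ = −tan(+51.5°) tan(+23.000°) = -0.5336, H₀ = 2.1337 rad.
Bracket: H₀ sin φ sin δ + cos φ cos δ sin H₀ = 2.1337×0.78261×0.39073 + 0.62251×0.92050×0.84571 = 0.652462 + 0.484609 = 1.137071.
Q̄ = (S₀/π) × [bracket] = (1568/π) × 1.137071 = 567.52 W/m².
— Configuration B (φ=+62.8°):
cos H₀ = −tan(+62.8°) tan(+23.000°) = -0.8259, H₀ = 2.5427 rad.
Bracket: H₀ sin φ sin δ + cos φ cos δ sin H₀ = 2.5427×0.88942×0.39073 + 0.45710×0.92050×0.56376 = 0.883647 + 0.237208 = 1.120855.
Q̄ = (S₀/π) × [bracket] = (1568/π) × 1.120855 = 559.43 W/m².
Ratio Q̄_A / Q̄_B = 567.52 / 559.43 = 1.014.

Q̄_A / Q̄_B ≈ 1.01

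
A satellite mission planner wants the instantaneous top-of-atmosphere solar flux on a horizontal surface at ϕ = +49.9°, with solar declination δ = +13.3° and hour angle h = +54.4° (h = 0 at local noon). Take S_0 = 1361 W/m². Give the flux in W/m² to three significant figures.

736 W/m²

cos θ_z = sin ϕ sin δ + cos ϕ cos δ cos h = 0.175970 + 0.364902 = 0.540872.
Flux = S_0 · cos θ_z = 1361 × 0.540872 = 736.1 W/m².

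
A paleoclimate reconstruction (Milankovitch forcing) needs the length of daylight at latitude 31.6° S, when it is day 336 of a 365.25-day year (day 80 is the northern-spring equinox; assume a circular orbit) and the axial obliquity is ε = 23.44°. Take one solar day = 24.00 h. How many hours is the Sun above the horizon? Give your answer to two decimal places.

Solar longitude: λ_s = 360° × (336 − 80)/365.25 = 252.320°.
sin δ = sin 23.44° × sin 252.320° = -0.37900, so δ = -22.272°.
cos H₀ = −tan φ · tan δ = −tan(-31.6°) × tan(-22.272°) = -0.2520, so H₀ = 1.8255 rad = 104.59°.
Daylight = 2H₀/(2π) × 24.00 h = (1.8255/π) × 24.00 = 13.95 h.

13.95 h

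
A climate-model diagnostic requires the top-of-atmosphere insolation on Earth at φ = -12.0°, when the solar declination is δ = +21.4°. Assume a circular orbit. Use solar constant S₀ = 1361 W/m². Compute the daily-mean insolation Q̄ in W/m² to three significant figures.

Q̄ ≈ 344 W/m²

cos H₀ = −tan(-12.0°) tan(+21.400°) = 0.0833, H₀ = 1.4874 rad.
Bracket: H₀ sin φ sin δ + cos φ cos δ sin H₀ = 1.4874×-0.20791×0.36488 + 0.97815×0.93106×0.99652 = -0.112837 + 0.907547 = 0.794710.
Q̄ = (S₀/π) × [bracket] = (1361/π) × 0.794710 = 344.3 W/m².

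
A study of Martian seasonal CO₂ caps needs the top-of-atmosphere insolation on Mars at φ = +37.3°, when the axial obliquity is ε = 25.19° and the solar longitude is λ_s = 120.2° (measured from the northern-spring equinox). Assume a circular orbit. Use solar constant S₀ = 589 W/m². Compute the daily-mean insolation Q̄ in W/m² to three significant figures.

Solar declination: sin δ = sin ε · sin λ_s = sin 25.19° × sin 120.2° = 0.36785, so δ = +21.583°.
cos H₀ = −tan(+37.3°) tan(+21.583°) = -0.3014, H₀ = 1.8769 rad.
Bracket: H₀ sin φ sin δ + cos φ cos δ sin H₀ = 1.8769×0.60599×0.36785 + 0.79547×0.92988×0.95351 = 0.418386 + 0.705303 = 1.123689.
Q̄ = (S₀/π) × [bracket] = (589/π) × 1.123689 = 210.7 W/m².

Q̄ ≈ 211 W/m²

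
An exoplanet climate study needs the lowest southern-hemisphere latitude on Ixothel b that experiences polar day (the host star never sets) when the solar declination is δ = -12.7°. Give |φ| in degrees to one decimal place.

|φ| = 77.3°

Polar day requires cos H₀ = −tan φ tan δ ≤ −1, i.e. tan φ tan δ ≥ 1.
The boundary is |tan φ| · |tan δ| = 1, so |φ| = 90° − |δ| = 90° − 12.7° = 77.3° in the southern hemisphere.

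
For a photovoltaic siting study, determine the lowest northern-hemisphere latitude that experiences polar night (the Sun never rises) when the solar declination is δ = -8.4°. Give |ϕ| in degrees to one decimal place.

Polar night requires cos h₀ = −tan ϕ tan δ ≥ 1, i.e. tan ϕ tan δ ≤ −1.
The boundary is |tan ϕ| · |tan δ| = 1, so |ϕ| = 90° − |δ| = 90° − 8.4° = 81.6° in the northern hemisphere.

|ϕ| = 81.6°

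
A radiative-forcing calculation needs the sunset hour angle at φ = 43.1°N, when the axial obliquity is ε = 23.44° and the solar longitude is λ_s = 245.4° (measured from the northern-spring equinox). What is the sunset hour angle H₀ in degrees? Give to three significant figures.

Solar declination: sin δ = sin ε · sin λ_s = sin 23.44° × sin 245.4° = -0.36168, so δ = -21.204°.
cos H₀ = −tan φ · tan δ = −tan(+43.1°) × tan(-21.204°) = 0.3630, so H₀ = 1.1993 rad = 68.71°.

H₀ = 68.7°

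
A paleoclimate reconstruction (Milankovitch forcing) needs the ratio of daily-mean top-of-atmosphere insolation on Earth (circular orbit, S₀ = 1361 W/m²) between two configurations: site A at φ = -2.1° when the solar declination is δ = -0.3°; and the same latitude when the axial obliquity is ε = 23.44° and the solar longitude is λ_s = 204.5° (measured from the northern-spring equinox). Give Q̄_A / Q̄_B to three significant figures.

Q̄_A / Q̄_B ≈ 1.00

— Configuration A (φ=-2.1°):
cos H₀ = −tan(-2.1°) tan(-0.300°) = -0.0002, H₀ = 1.5710 rad.
Bracket: H₀ sin φ sin δ + cos φ cos δ sin H₀ = 1.5710×-0.03664×-0.00524 + 0.99933×0.99999×1.00000 = 0.000302 + 0.999320 = 0.999622.
Q̄ = (S₀/π) × [bracket] = (1361/π) × 0.999622 = 433.06 W/m².
— Configuration B (φ=-2.1°):
Solar declination: sin δ = sin ε · sin λ_s = sin 23.44° × sin 204.5° = -0.16496, so δ = -9.495°.
cos H₀ = −tan(-2.1°) tan(-9.495°) = -0.0061, H₀ = 1.5769 rad.
Bracket: H₀ sin φ sin δ + cos φ cos δ sin H₀ = 1.5769×-0.03664×-0.16496 + 0.99933×0.98630×0.99998 = 0.009531 + 0.985619 = 0.995150.
Q̄ = (S₀/π) × [bracket] = (1361/π) × 0.995150 = 431.12 W/m².
Ratio Q̄_A / Q̄_B = 433.06 / 431.12 = 1.004.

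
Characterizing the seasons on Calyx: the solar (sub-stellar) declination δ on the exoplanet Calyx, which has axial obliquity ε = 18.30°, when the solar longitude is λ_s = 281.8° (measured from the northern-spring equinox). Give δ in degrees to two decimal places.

sin δ = sin ε · sin λ_s = sin 18.30° × sin 281.8° = -0.307357.
δ = arcsin(-0.307357) = -17.90°.

δ = -17.90°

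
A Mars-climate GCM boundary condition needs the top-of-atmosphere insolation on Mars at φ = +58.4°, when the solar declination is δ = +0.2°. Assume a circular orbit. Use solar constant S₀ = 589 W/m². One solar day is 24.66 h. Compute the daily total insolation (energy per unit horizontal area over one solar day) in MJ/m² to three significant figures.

cos H₀ = −tan(+58.4°) tan(+0.200°) = -0.0057, H₀ = 1.5765 rad.
Bracket: H₀ sin φ sin δ + cos φ cos δ sin H₀ = 1.5765×0.85173×0.00349 + 0.52399×0.99999×0.99998 = 0.004686 + 0.523974 = 0.528660.
Q̄ = (S₀/π) × [bracket] = (589/π) × 0.528660 = 99.116 W/m².
Daily total = Q̄ × 24.66 h × 3600 s/h = 99.116 × 24.66 × 3600 / 10⁶ = 8.799 MJ/m².

8.80 MJ/m²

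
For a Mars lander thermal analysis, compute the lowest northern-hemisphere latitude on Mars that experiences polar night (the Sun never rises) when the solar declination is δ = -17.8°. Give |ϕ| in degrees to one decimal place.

Polar night requires cos h₀ = −tan ϕ tan δ ≥ 1, i.e. tan ϕ tan δ ≤ −1.
The boundary is |tan ϕ| · |tan δ| = 1, so |ϕ| = 90° − |δ| = 90° − 17.8° = 72.2° in the northern hemisphere.

|ϕ| = 72.2°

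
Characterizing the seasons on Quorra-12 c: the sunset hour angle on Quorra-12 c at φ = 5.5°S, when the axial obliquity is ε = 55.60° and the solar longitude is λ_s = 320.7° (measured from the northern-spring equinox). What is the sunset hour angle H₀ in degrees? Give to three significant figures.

Solar declination: sin δ = sin ε · sin λ_s = sin 55.60° × sin 320.7° = -0.52261, so δ = -31.508°.
cos H₀ = −tan φ · tan δ = −tan(-5.5°) × tan(-31.508°) = -0.0590, so H₀ = 1.6299 rad = 93.38°.

H₀ = 93.4°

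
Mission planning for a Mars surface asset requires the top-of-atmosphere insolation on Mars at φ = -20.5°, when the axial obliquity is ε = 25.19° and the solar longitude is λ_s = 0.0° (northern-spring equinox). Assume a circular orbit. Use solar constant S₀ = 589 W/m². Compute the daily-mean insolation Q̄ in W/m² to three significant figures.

Solar declination: sin δ = sin ε · sin λ_s = sin 25.19° × sin 0.0° = 0.00000, so δ = +0.000°.
cos H₀ = −tan(-20.5°) tan(+0.000°) = 0.0000, H₀ = 1.5708 rad.
Bracket: H₀ sin φ sin δ + cos φ cos δ sin H₀ = 1.5708×-0.35021×0.00000 + 0.93667×1.00000×1.00000 = -0.000000 + 0.936670 = 0.936670.
Q̄ = (S₀/π) × [bracket] = (589/π) × 0.936670 = 175.6 W/m².

Q̄ ≈ 176 W/m²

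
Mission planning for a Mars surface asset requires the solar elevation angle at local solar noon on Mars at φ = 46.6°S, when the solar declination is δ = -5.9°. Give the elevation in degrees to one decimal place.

At local noon the hour angle is zero, so the zenith angle equals |φ − δ| = |-46.6° − (-5.900°)| = 40.700°.
Elevation = 90° − 40.700° = 49.3°.

49.3°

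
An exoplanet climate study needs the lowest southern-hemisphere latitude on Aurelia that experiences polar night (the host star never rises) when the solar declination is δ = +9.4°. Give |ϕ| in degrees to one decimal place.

|ϕ| = 80.6°

Polar night requires cos h₀ = −tan ϕ tan δ ≥ 1, i.e. tan ϕ tan δ ≤ −1.
The boundary is |tan ϕ| · |tan δ| = 1, so |ϕ| = 90° − |δ| = 90° − 9.4° = 80.6° in the southern hemisphere.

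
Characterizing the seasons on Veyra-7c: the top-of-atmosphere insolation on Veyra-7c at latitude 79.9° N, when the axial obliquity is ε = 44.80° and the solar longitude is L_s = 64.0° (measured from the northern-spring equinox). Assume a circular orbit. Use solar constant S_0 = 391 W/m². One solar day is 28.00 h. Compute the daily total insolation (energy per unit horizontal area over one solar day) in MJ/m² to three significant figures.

Solar declination: sin δ = sin ε · sin L_s = sin 44.80° × sin 64.0° = 0.63332, so δ = +39.296°.
cos h₀ = −tan(+79.9°) tan(+39.296°) = -4.5943 ≤ −1 ⇒ polar day, h₀ = π.
Bracket: h₀ sin ϕ sin δ + cos ϕ cos δ sin h₀ = 3.1416×0.98450×0.63332 + 0.17537×0.77389×0.00000 = 1.958799 + 0.000000 = 1.958799.
Q̄ = (S_0/π) × [bracket] = (391/π) × 1.958799 = 243.79 W/m².
Daily total = Q̄ × 28.00 h × 3600 s/h = 243.79 × 28.00 × 3600 / 10⁶ = 24.57 MJ/m².

24.6 MJ/m²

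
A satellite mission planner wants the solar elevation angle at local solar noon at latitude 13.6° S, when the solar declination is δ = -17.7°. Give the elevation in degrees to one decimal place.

At local noon the hour angle is zero, so the zenith angle equals |φ − δ| = |-13.6° − (-17.700°)| = 4.100°.
Elevation = 90° − 4.100° = 85.9°.

85.9°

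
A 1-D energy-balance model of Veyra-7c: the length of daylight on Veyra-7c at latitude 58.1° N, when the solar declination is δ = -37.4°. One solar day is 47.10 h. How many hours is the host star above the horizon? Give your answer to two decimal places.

cos h₀ = −tan ϕ · tan δ = 1.2283 ≥ 1, so the host star never rises (polar night) and h₀ = 0.
Daylight = 2h₀/(2π) × 47.10 h = (0.0000/π) × 47.10 = 0.00 h.

0.00 h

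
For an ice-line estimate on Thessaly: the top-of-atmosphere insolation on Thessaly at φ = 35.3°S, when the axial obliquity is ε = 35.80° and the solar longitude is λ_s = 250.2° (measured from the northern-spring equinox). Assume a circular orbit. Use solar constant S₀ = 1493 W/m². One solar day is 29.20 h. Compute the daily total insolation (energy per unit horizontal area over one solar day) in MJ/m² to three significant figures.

Solar declination: sin δ = sin ε · sin λ_s = sin 35.80° × sin 250.2° = -0.55038, so δ = -33.393°.
cos H₀ = −tan(-35.3°) tan(-33.393°) = -0.4667, H₀ = 2.0564 rad.
Bracket: H₀ sin φ sin δ + cos φ cos δ sin H₀ = 2.0564×-0.57786×-0.55038 + 0.81614×0.83492×0.88440 = 0.654023 + 0.602640 = 1.256663.
Q̄ = (S₀/π) × [bracket] = (1493/π) × 1.256663 = 597.21 W/m².
Daily total = Q̄ × 29.20 h × 3600 s/h = 597.21 × 29.20 × 3600 / 10⁶ = 62.78 MJ/m².

62.8 MJ/m²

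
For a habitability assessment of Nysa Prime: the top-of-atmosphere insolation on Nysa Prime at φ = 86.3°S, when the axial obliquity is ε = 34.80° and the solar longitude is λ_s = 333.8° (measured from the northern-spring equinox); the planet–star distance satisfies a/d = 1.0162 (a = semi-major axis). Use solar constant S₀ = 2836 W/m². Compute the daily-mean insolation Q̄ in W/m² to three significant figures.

Solar declination: sin δ = sin ε · sin λ_s = sin 34.80° × sin 333.8° = -0.25197, so δ = -14.594°.
cos H₀ = −tan(-86.3°) tan(-14.594°) = -4.0264 ≤ −1 ⇒ polar day, H₀ = π.
Bracket: H₀ sin φ sin δ + cos φ cos δ sin H₀ = 3.1416×-0.99792×-0.25197 + 0.06453×0.96773×0.00000 = 0.789942 + 0.000000 = 0.789942.
Inverse-square distance factor (a/d)² = 1.0162² = 1.032662.
Q̄ = (S₀/π) × 1.032662 × [bracket] = (2836/π) × 1.032662 × 0.789942 = 736.4 W/m².

Q̄ ≈ 736 W/m²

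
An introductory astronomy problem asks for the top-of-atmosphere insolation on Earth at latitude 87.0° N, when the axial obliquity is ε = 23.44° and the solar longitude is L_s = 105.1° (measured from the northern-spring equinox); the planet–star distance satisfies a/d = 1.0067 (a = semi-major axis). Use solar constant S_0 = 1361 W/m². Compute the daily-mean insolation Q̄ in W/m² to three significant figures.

Solar declination: sin δ = sin ε · sin L_s = sin 23.44° × sin 105.1° = 0.38405, so δ = +22.585°.
cos h₀ = −tan(+87.0°) tan(+22.585°) = -7.9369 ≤ −1 ⇒ polar day, h₀ = π.
Bracket: h₀ sin ϕ sin δ + cos ϕ cos δ sin h₀ = 3.1416×0.99863×0.38405 + 0.05234×0.92331×0.00000 = 1.204879 + 0.000000 = 1.204879.
Inverse-square distance factor (a/d)² = 1.0067² = 1.013445.
Q̄ = (S_0/π) × 1.013445 × [bracket] = (1361/π) × 1.013445 × 1.204879 = 529.0 W/m².

Q̄ ≈ 529 W/m²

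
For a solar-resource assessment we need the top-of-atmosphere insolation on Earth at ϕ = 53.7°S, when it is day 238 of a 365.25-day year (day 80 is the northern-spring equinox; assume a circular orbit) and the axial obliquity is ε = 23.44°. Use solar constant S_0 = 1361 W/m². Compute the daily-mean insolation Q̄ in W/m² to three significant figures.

Q̄ ≈ 170 W/m²

Solar longitude: L_s = 360° × (238 − 80)/365.25 = 155.729°.
sin δ = sin 23.44° × sin 155.729° = 0.16351, so δ = +9.411°.
cos h₀ = −tan(-53.7°) tan(+9.411°) = 0.2256, h₀ = 1.3432 rad.
Bracket: h₀ sin ϕ sin δ + cos ϕ cos δ sin h₀ = 1.3432×-0.80593×0.16351 + 0.59201×0.98654×0.97421 = -0.177004 + 0.568979 = 0.391975.
Q̄ = (S_0/π) × [bracket] = (1361/π) × 0.391975 = 169.8 W/m².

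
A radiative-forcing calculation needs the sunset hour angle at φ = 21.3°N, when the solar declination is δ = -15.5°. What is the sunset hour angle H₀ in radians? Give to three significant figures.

cos H₀ = −tan φ · tan δ = −tan(+21.3°) × tan(-15.500°) = 0.1081, so H₀ = 1.4625 rad = 83.79°.

H₀ = 1.46 rad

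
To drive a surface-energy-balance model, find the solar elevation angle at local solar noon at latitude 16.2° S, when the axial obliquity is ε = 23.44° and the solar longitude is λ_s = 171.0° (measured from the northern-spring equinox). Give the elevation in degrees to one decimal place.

70.2°

Solar declination: sin δ = sin ε · sin λ_s = sin 23.44° × sin 171.0° = 0.06223, so δ = +3.568°.
At local noon the hour angle is zero, so the zenith angle equals |φ − δ| = |-16.2° − (+3.568°)| = 19.768°.
Elevation = 90° − 19.768° = 70.2°.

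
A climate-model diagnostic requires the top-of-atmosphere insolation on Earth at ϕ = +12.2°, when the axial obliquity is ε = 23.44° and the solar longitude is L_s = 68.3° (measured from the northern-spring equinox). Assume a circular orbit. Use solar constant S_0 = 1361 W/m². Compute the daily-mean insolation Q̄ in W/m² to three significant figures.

Solar declination: sin δ = sin ε · sin L_s = sin 23.44° × sin 68.3° = 0.36960, so δ = +21.691°.
cos h₀ = −tan(+12.2°) tan(+21.691°) = -0.0860, h₀ = 1.6569 rad.
Bracket: h₀ sin ϕ sin δ + cos ϕ cos δ sin h₀ = 1.6569×0.21132×0.36960 + 0.97742×0.92919×0.99630 = 0.129410 + 0.904849 = 1.034259.
Q̄ = (S_0/π) × [bracket] = (1361/π) × 1.034259 = 448.1 W/m².

Q̄ ≈ 448 W/m²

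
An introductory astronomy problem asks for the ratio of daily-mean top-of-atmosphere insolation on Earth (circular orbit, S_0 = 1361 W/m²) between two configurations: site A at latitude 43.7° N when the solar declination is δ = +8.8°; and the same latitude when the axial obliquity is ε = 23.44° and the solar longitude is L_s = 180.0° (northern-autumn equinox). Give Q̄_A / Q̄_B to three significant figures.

— Configuration A (ϕ=+43.7°):
cos h₀ = −tan(+43.7°) tan(+8.800°) = -0.1479, h₀ = 1.7193 rad.
Bracket: h₀ sin ϕ sin δ + cos ϕ cos δ sin h₀ = 1.7193×0.69088×0.15299 + 0.72297×0.98823×0.98900 = 0.181726 + 0.706602 = 0.888328.
Q̄ = (S_0/π) × [bracket] = (1361/π) × 0.888328 = 384.84 W/m².
— Configuration B (ϕ=+43.7°):
Solar declination: sin δ = sin ε · sin L_s = sin 23.44° × sin 180.0° = 0.00000, so δ = +0.000°.
cos h₀ = −tan(+43.7°) tan(+0.000°) = -0.0000, h₀ = 1.5708 rad.
Bracket: h₀ sin ϕ sin δ + cos ϕ cos δ sin h₀ = 1.5708×0.69088×0.00000 + 0.72297×1.00000×1.00000 = 0.000000 + 0.722970 = 0.722970.
Q̄ = (S_0/π) × [bracket] = (1361/π) × 0.722970 = 313.20 W/m².
Ratio Q̄_A / Q̄_B = 384.84 / 313.20 = 1.229.

Q̄_A / Q̄_B ≈ 1.23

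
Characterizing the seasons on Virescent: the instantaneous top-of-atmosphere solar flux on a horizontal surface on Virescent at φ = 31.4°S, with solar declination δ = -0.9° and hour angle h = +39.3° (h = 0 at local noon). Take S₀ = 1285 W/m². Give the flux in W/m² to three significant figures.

859 W/m²

cos θ_z = sin φ sin δ + cos φ cos δ cos h = 0.008184 + 0.660430 = 0.668614.
Flux = S₀ · cos θ_z = 1285 × 0.668614 = 859.2 W/m².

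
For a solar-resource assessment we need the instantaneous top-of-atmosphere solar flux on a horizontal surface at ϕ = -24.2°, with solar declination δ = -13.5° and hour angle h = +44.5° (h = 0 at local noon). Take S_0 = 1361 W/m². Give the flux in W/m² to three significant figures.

cos θ_z = sin ϕ sin δ + cos ϕ cos δ cos h = 0.095695 + 0.632595 = 0.728290.
Flux = S_0 · cos θ_z = 1361 × 0.728290 = 991.2 W/m².

991 W/m²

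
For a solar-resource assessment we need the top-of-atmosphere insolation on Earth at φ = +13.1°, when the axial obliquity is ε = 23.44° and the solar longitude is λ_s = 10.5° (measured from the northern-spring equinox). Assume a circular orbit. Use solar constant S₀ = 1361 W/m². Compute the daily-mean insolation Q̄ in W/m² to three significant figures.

Solar declination: sin δ = sin ε · sin λ_s = sin 23.44° × sin 10.5° = 0.07249, so δ = +4.157°.
cos H₀ = −tan(+13.1°) tan(+4.157°) = -0.0169, H₀ = 1.5877 rad.
Bracket: H₀ sin φ sin δ + cos φ cos δ sin H₀ = 1.5877×0.22665×0.07249 + 0.97398×0.99737×0.99986 = 0.026086 + 0.971282 = 0.997368.
Q̄ = (S₀/π) × [bracket] = (1361/π) × 0.997368 = 432.1 W/m².

Q̄ ≈ 432 W/m²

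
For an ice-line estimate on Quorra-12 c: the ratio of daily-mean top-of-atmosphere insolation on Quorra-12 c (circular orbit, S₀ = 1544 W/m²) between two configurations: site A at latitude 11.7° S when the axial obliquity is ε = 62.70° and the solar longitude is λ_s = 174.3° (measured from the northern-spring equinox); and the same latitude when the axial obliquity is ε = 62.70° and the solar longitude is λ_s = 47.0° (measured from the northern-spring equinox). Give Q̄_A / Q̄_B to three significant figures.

— Configuration A (φ=-11.7°):
Solar declination: sin δ = sin ε · sin λ_s = sin 62.70° × sin 174.3° = 0.08826, so δ = +5.063°.
cos H₀ = −tan(-11.7°) tan(+5.063°) = 0.0183, H₀ = 1.5524 rad.
Bracket: H₀ sin φ sin δ + cos φ cos δ sin H₀ = 1.5524×-0.20279×0.08826 + 0.97922×0.99610×0.99983 = -0.027785 + 0.975235 = 0.947450.
Q̄ = (S₀/π) × [bracket] = (1544/π) × 0.947450 = 465.64 W/m².
— Configuration B (φ=-11.7°):
Solar declination: sin δ = sin ε · sin λ_s = sin 62.70° × sin 47.0° = 0.64989, so δ = +40.534°.
cos H₀ = −tan(-11.7°) tan(+40.534°) = 0.1771, H₀ = 1.3928 rad.
Bracket: H₀ sin φ sin δ + cos φ cos δ sin H₀ = 1.3928×-0.20279×0.64989 + 0.97922×0.76003×0.98420 = -0.183559 + 0.732478 = 0.548919.
Q̄ = (S₀/π) × [bracket] = (1544/π) × 0.548919 = 269.78 W/m².
Ratio Q̄_A / Q̄_B = 465.64 / 269.78 = 1.726.

Q̄_A / Q̄_B ≈ 1.73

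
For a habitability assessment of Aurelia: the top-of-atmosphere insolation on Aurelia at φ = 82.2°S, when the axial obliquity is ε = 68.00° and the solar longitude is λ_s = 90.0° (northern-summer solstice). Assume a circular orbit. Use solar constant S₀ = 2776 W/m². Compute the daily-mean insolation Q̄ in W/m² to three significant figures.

Solar declination: sin δ = sin ε · sin λ_s = sin 68.00° × sin 90.0° = 0.92718, so δ = +68.000°.
cos H₀ = −tan(-82.2°) tan(+68.000°) = 18.0686 ≥ 1 ⇒ polar night, H₀ = 0 and Q̄ = 0.

Q̄ ≈ 0.00 W/m²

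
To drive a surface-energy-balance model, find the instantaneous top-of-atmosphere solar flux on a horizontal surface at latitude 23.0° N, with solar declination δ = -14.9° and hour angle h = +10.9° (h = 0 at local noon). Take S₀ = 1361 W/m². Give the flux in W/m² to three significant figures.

1.05e+03 W/m²

cos θ_z = sin φ sin δ + cos φ cos δ cos h = -0.100470 + 0.873505 = 0.773035.
Flux = S₀ · cos θ_z = 1361 × 0.773035 = 1052 W/m².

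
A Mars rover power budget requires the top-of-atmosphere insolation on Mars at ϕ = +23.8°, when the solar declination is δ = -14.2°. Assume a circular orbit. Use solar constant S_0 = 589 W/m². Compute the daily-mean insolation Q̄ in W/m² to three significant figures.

Q̄ ≈ 138 W/m²

cos h₀ = −tan(+23.8°) tan(-14.200°) = 0.1116, h₀ = 1.4590 rad.
Bracket: h₀ sin ϕ sin δ + cos ϕ cos δ sin h₀ = 1.4590×0.40355×-0.24531 + 0.91496×0.96945×0.99375 = -0.144433 + 0.881464 = 0.737031.
Q̄ = (S_0/π) × [bracket] = (589/π) × 0.737031 = 138.2 W/m².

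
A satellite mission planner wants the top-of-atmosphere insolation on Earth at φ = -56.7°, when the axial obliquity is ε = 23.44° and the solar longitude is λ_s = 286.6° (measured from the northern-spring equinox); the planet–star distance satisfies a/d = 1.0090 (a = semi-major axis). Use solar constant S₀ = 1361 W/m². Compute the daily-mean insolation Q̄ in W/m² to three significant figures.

Q̄ ≈ 490 W/m²

Solar declination: sin δ = sin ε · sin λ_s = sin 23.44° × sin 286.6° = -0.38121, so δ = -22.409°.
cos H₀ = −tan(-56.7°) tan(-22.409°) = -0.6277, H₀ = 2.2494 rad.
Bracket: H₀ sin φ sin δ + cos φ cos δ sin H₀ = 2.2494×-0.83581×-0.38121 + 0.54902×0.92449×0.77842 = 0.716702 + 0.395098 = 1.111800.
Inverse-square distance factor (a/d)² = 1.0090² = 1.018081.
Q̄ = (S₀/π) × 1.018081 × [bracket] = (1361/π) × 1.018081 × 1.111800 = 490.4 W/m².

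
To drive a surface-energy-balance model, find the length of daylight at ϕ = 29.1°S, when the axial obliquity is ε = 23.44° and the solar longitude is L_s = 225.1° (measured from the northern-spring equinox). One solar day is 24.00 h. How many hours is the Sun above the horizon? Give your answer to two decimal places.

Solar declination: sin δ = sin ε · sin L_s = sin 23.44° × sin 225.1° = -0.28177, so δ = -16.366°.
cos h₀ = −tan ϕ · tan δ = −tan(-29.1°) × tan(-16.366°) = -0.1635, so h₀ = 1.7350 rad = 99.41°.
Daylight = 2h₀/(2π) × 24.00 h = (1.7350/π) × 24.00 = 13.25 h.

13.25 h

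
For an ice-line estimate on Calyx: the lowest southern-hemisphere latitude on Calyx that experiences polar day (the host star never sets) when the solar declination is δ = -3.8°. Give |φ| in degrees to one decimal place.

Polar day requires cos H₀ = −tan φ tan δ ≤ −1, i.e. tan φ tan δ ≥ 1.
The boundary is |tan φ| · |tan δ| = 1, so |φ| = 90° − |δ| = 90° − 3.8° = 86.2° in the southern hemisphere.

|φ| = 86.2°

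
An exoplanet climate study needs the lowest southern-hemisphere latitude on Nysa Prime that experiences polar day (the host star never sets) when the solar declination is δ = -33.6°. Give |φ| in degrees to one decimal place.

Polar day requires cos H₀ = −tan φ tan δ ≤ −1, i.e. tan φ tan δ ≥ 1.
The boundary is |tan φ| · |tan δ| = 1, so |φ| = 90° − |δ| = 90° − 33.6° = 56.4° in the southern hemisphere.

|φ| = 56.4°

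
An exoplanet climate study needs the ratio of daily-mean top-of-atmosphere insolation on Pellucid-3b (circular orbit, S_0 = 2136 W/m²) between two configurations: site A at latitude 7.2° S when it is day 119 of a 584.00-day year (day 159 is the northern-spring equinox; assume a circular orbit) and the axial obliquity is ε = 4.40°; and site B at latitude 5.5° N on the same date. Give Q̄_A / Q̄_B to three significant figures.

— Configuration A (ϕ=-7.2°):
Solar longitude: L_s = 360° × (119 − 159)/584.00 = -24.658°, i.e. -24.658° + 360° = 335.342°.
sin δ = sin 4.40° × sin 335.342° = -0.03201, so δ = -1.834°.
cos h₀ = −tan(-7.2°) tan(-1.834°) = -0.0040, h₀ = 1.5748 rad.
Bracket: h₀ sin ϕ sin δ + cos ϕ cos δ sin h₀ = 1.5748×-0.12533×-0.03201 + 0.99211×0.99949×0.99999 = 0.006318 + 0.991594 = 0.997912.
Q̄ = (S_0/π) × [bracket] = (2136/π) × 0.997912 = 678.49 W/m².
— Configuration B (ϕ=+5.5°):
cos h₀ = −tan(+5.5°) tan(-1.834°) = 0.0031, h₀ = 1.5677 rad.
Bracket: h₀ sin ϕ sin δ + cos ϕ cos δ sin h₀ = 1.5677×0.09585×-0.03201 + 0.99540×0.99949×1.00000 = -0.004810 + 0.994892 = 0.990082.
Q̄ = (S_0/π) × [bracket] = (2136/π) × 0.990082 = 673.17 W/m².
Ratio Q̄_A / Q̄_B = 678.49 / 673.17 = 1.008.

Q̄_A / Q̄_B ≈ 1.01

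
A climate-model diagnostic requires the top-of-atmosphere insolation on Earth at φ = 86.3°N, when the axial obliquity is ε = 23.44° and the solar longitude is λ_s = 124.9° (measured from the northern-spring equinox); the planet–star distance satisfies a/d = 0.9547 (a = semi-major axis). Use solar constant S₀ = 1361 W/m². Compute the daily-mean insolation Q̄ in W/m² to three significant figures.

Q̄ ≈ 404 W/m²

Solar declination: sin δ = sin ε · sin λ_s = sin 23.44° × sin 124.9° = 0.32625, so δ = +19.041°.
cos H₀ = −tan(+86.3°) tan(+19.041°) = -5.3370 ≤ −1 ⇒ polar day, H₀ = π.
Bracket: H₀ sin φ sin δ + cos φ cos δ sin H₀ = 3.1416×0.99792×0.32625 + 0.06453×0.94528×0.00000 = 1.022815 + 0.000000 = 1.022815.
Inverse-square distance factor (a/d)² = 0.9547² = 0.911452.
Q̄ = (S₀/π) × 0.911452 × [bracket] = (1361/π) × 0.911452 × 1.022815 = 403.9 W/m².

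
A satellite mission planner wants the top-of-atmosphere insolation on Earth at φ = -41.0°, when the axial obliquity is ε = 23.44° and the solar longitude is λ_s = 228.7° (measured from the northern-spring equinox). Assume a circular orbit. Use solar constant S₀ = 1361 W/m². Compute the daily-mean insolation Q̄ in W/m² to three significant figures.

Solar declination: sin δ = sin ε · sin λ_s = sin 23.44° × sin 228.7° = -0.29884, so δ = -17.388°.
cos H₀ = −tan(-41.0°) tan(-17.388°) = -0.2722, H₀ = 1.8465 rad.
Bracket: H₀ sin φ sin δ + cos φ cos δ sin H₀ = 1.8465×-0.65606×-0.29884 + 0.75471×0.95430×0.96223 = 0.362019 + 0.693017 = 1.055036.
Q̄ = (S₀/π) × [bracket] = (1361/π) × 1.055036 = 457.1 W/m².

Q̄ ≈ 457 W/m²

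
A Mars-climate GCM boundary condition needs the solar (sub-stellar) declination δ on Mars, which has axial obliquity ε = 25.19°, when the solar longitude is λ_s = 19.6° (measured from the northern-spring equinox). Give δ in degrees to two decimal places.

sin δ = sin ε · sin λ_s = sin 25.19° × sin 19.6° = 0.142775.
δ = arcsin(0.142775) = +8.21°.

δ = +8.21°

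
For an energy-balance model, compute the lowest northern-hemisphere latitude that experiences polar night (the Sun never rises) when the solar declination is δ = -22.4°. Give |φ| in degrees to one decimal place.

Polar night requires cos H₀ = −tan φ tan δ ≥ 1, i.e. tan φ tan δ ≤ −1.
The boundary is |tan φ| · |tan δ| = 1, so |φ| = 90° − |δ| = 90° − 22.4° = 67.6° in the northern hemisphere.

|φ| = 67.6°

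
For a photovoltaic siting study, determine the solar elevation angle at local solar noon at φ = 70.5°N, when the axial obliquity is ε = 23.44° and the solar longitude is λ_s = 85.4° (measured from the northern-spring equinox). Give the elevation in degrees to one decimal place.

42.9°

Solar declination: sin δ = sin ε · sin λ_s = sin 23.44° × sin 85.4° = 0.39651, so δ = +23.360°.
At local noon the hour angle is zero, so the zenith angle equals |φ − δ| = |+70.5° − (+23.360°)| = 47.140°.
Elevation = 90° − 47.140° = 42.9°.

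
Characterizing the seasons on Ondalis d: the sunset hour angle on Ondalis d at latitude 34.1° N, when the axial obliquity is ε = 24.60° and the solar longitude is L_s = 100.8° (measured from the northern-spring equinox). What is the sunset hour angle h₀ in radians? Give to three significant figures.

h₀ = 1.88 rad

Solar declination: sin δ = sin ε · sin L_s = sin 24.60° × sin 100.8° = 0.40891, so δ = +24.136°.
cos h₀ = −tan ϕ · tan δ = −tan(+34.1°) × tan(+24.136°) = -0.3034, so h₀ = 1.8790 rad = 107.66°.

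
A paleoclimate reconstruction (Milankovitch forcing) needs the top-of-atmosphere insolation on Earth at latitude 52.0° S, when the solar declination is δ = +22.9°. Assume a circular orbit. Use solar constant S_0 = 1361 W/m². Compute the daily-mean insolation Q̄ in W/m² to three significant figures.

cos h₀ = −tan(-52.0°) tan(+22.900°) = 0.5407, h₀ = 0.9996 rad.
Bracket: h₀ sin ϕ sin δ + cos ϕ cos δ sin h₀ = 0.9996×-0.78801×0.38912 + 0.61566×0.92119×0.84124 = -0.306508 + 0.477101 = 0.170593.
Q̄ = (S_0/π) × [bracket] = (1361/π) × 0.170593 = 73.90 W/m².

Q̄ ≈ 73.9 W/m²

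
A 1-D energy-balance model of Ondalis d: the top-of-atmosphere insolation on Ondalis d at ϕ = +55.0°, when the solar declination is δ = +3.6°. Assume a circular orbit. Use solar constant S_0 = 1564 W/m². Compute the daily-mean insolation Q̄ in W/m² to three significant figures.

Q̄ ≈ 326 W/m²

cos h₀ = −tan(+55.0°) tan(+3.600°) = -0.0899, h₀ = 1.6608 rad.
Bracket: h₀ sin ϕ sin δ + cos ϕ cos δ sin h₀ = 1.6608×0.81915×0.06279 + 0.57358×0.99803×0.99596 = 0.085422 + 0.570137 = 0.655559.
Q̄ = (S_0/π) × [bracket] = (1564/π) × 0.655559 = 326.4 W/m².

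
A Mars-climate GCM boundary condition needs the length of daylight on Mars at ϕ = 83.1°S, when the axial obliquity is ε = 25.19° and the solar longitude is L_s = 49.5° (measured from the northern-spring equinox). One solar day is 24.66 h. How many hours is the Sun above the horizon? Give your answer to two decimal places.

0.00 h

Solar declination: sin δ = sin ε · sin L_s = sin 25.19° × sin 49.5° = 0.32365, so δ = +18.884°.
cos h₀ = −tan ϕ · tan δ = 2.8266 ≥ 1, so the Sun never rises (polar night) and h₀ = 0.
Daylight = 2h₀/(2π) × 24.66 h = (0.0000/π) × 24.66 = 0.00 h.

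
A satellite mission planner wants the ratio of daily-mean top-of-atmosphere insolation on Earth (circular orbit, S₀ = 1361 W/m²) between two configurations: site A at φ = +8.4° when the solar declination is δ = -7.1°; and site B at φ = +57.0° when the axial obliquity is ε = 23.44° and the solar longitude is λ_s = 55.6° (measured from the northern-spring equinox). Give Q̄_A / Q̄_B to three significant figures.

Q̄_A / Q̄_B ≈ 0.933

— Configuration A (φ=+8.4°):
cos H₀ = −tan(+8.4°) tan(-7.100°) = 0.0184, H₀ = 1.5524 rad.
Bracket: H₀ sin φ sin δ + cos φ cos δ sin H₀ = 1.5524×0.14608×-0.12360 + 0.98927×0.99233×0.99983 = -0.028029 + 0.981515 = 0.953486.
Q̄ = (S₀/π) × [bracket] = (1361/π) × 0.953486 = 413.07 W/m².
— Configuration B (φ=+57.0°):
Solar declination: sin δ = sin ε · sin λ_s = sin 23.44° × sin 55.6° = 0.32822, so δ = +19.161°.
cos H₀ = −tan(+57.0°) tan(+19.161°) = -0.5351, H₀ = 2.1354 rad.
Bracket: H₀ sin φ sin δ + cos φ cos δ sin H₀ = 2.1354×0.83867×0.32822 + 0.54464×0.94460×0.84482 = 0.587808 + 0.434632 = 1.022440.
Q̄ = (S₀/π) × [bracket] = (1361/π) × 1.022440 = 442.94 W/m².
Ratio Q̄_A / Q̄_B = 413.07 / 442.94 = 0.9326.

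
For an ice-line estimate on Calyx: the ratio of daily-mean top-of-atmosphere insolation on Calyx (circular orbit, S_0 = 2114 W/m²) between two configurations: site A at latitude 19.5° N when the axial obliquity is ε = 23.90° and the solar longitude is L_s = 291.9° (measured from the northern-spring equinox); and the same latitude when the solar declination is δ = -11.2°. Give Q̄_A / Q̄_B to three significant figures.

— Configuration A (ϕ=+19.5°):
Solar declination: sin δ = sin ε · sin L_s = sin 23.90° × sin 291.9° = -0.37591, so δ = -22.080°.
cos h₀ = −tan(+19.5°) tan(-22.080°) = 0.1437, h₀ = 1.4266 rad.
Bracket: h₀ sin ϕ sin δ + cos ϕ cos δ sin h₀ = 1.4266×0.33381×-0.37591 + 0.94264×0.92666×0.98963 = -0.179013 + 0.864449 = 0.685436.
Q̄ = (S_0/π) × [bracket] = (2114/π) × 0.685436 = 461.23 W/m².
— Configuration B (ϕ=+19.5°):
cos h₀ = −tan(+19.5°) tan(-11.200°) = 0.0701, h₀ = 1.5006 rad.
Bracket: h₀ sin ϕ sin δ + cos ϕ cos δ sin h₀ = 1.5006×0.33381×-0.19423 + 0.94264×0.98096×0.99754 = -0.097293 + 0.922417 = 0.825124.
Q̄ = (S_0/π) × [bracket] = (2114/π) × 0.825124 = 555.23 W/m².
Ratio Q̄_A / Q̄_B = 461.23 / 555.23 = 0.8307.

Q̄_A / Q̄_B ≈ 0.831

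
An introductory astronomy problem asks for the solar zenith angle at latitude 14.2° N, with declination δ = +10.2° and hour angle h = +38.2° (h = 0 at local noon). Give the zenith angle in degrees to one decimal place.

θ_z = 37.5°

cos θ_z = sin φ sin δ + cos φ cos δ cos h = 0.043440 + 0.749805 = 0.793245.
θ_z = arccos(0.793245) = 37.5°.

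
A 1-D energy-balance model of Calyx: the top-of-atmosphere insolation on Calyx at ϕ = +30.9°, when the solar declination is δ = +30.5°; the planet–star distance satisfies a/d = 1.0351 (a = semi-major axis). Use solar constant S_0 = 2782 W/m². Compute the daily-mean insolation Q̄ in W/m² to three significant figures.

cos h₀ = −tan(+30.9°) tan(+30.500°) = -0.3525, h₀ = 1.9311 rad.
Bracket: h₀ sin ϕ sin δ + cos ϕ cos δ sin h₀ = 1.9311×0.51354×0.50754 + 0.85806×0.86163×0.93580 = 0.503326 + 0.691865 = 1.195191.
Inverse-square distance factor (a/d)² = 1.0351² = 1.071432.
Q̄ = (S_0/π) × 1.071432 × [bracket] = (2782/π) × 1.071432 × 1.195191 = 1134 W/m².

Q̄ ≈ 1.13e+03 W/m²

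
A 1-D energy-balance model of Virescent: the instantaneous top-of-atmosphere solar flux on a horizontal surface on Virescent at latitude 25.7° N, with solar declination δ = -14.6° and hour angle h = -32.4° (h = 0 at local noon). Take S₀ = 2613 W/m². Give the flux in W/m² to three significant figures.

cos θ_z = sin φ sin δ + cos φ cos δ cos h = -0.109312 + 0.736237 = 0.626925.
Flux = S₀ · cos θ_z = 2613 × 0.626925 = 1638 W/m².

1.64e+03 W/m²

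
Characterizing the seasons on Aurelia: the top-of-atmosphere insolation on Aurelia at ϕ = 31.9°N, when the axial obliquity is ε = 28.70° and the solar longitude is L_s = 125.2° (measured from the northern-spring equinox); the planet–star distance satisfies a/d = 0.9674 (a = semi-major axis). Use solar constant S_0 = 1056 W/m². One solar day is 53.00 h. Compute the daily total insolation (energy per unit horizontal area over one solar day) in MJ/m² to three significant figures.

68.1 MJ/m²

Solar declination: sin δ = sin ε · sin L_s = sin 28.70° × sin 125.2° = 0.39241, so δ = +23.105°.
cos h₀ = −tan(+31.9°) tan(+23.105°) = -0.2656, h₀ = 1.8396 rad.
Bracket: h₀ sin ϕ sin δ + cos ϕ cos δ sin h₀ = 1.8396×0.52844×0.39241 + 0.84897×0.91979×0.96410 = 0.381469 + 0.752841 = 1.134310.
Inverse-square distance factor (a/d)² = 0.9674² = 0.935863.
Q̄ = (S_0/π) × 0.935863 × [bracket] = (1056/π) × 0.935863 × 1.134310 = 356.83 W/m².
Daily total = Q̄ × 53.00 h × 3600 s/h = 356.83 × 53.00 × 3600 / 10⁶ = 68.08 MJ/m².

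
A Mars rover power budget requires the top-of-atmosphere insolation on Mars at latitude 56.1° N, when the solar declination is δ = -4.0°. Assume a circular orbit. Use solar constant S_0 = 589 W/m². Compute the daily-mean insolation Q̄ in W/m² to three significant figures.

cos h₀ = −tan(+56.1°) tan(-4.000°) = 0.1041, h₀ = 1.4665 rad.
Bracket: h₀ sin ϕ sin δ + cos ϕ cos δ sin h₀ = 1.4665×0.83001×-0.06976 + 0.55775×0.99756×0.99457 = -0.084913 + 0.553368 = 0.468455.
Q̄ = (S_0/π) × [bracket] = (589/π) × 0.468455 = 87.83 W/m².

Q̄ ≈ 87.8 W/m²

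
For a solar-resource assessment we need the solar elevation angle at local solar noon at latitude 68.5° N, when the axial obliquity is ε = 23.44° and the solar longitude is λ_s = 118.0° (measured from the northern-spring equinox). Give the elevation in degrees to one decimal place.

Solar declination: sin δ = sin ε · sin λ_s = sin 23.44° × sin 118.0° = 0.35123, so δ = +20.562°.
At local noon the hour angle is zero, so the zenith angle equals |φ − δ| = |+68.5° − (+20.562°)| = 47.938°.
Elevation = 90° − 47.938° = 42.1°.

42.1°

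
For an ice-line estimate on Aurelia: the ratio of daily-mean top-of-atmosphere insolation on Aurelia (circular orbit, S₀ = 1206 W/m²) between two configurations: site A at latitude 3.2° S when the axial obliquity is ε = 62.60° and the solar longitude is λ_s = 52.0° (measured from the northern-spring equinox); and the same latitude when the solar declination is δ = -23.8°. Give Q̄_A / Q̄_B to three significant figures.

— Configuration A (φ=-3.2°):
Solar declination: sin δ = sin ε · sin λ_s = sin 62.60° × sin 52.0° = 0.69961, so δ = +44.396°.
cos H₀ = −tan(-3.2°) tan(+44.396°) = 0.0547, H₀ = 1.5160 rad.
Bracket: H₀ sin φ sin δ + cos φ cos δ sin H₀ = 1.5160×-0.05582×0.69961 + 0.99844×0.71453×0.99850 = -0.059203 + 0.712345 = 0.653142.
Q̄ = (S₀/π) × [bracket] = (1206/π) × 0.653142 = 250.73 W/m².
— Configuration B (φ=-3.2°):
cos H₀ = −tan(-3.2°) tan(-23.800°) = -0.0247, H₀ = 1.5955 rad.
Bracket: H₀ sin φ sin δ + cos φ cos δ sin H₀ = 1.5955×-0.05582×-0.40355 + 0.99844×0.91496×0.99970 = 0.035940 + 0.913259 = 0.949199.
Q̄ = (S₀/π) × [bracket] = (1206/π) × 0.949199 = 364.38 W/m².
Ratio Q̄_A / Q̄_B = 250.73 / 364.38 = 0.6881.

Q̄_A / Q̄_B ≈ 0.688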